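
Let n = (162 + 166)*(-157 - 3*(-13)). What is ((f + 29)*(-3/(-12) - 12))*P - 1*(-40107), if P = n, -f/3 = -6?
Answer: 21414391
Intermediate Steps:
f = 18 (f = -3*(-6) = 18)
n = -38704 (n = 328*(-157 + 39) = 328*(-118) = -38704)
P = -38704
((f + 29)*(-3/(-12) - 12))*P - 1*(-40107) = ((18 + 29)*(-3/(-12) - 12))*(-38704) - 1*(-40107) = (47*(-3*(-1/12) - 12))*(-38704) + 40107 = (47*(¼ - 12))*(-38704) + 40107 = (47*(-47/4))*(-38704) + 40107 = -2209/4*(-38704) + 40107 = 21374284 + 40107 = 21414391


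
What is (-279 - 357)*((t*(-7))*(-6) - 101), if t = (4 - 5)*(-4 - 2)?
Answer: -96036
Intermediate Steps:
t = 6 (t = -1*(-6) = 6)
(-279 - 357)*((t*(-7))*(-6) - 101) = (-279 - 357)*((6*(-7))*(-6) - 101) = -636*(-42*(-6) - 101) = -636*(252 - 101) = -636*151 = -96036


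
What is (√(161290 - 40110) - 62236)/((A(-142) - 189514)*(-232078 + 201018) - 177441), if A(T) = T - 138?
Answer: -62236/5894824199 + 2*√30295/5894824199 ≈ -1.0499e-5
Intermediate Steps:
A(T) = -138 + T
(√(161290 - 40110) - 62236)/((A(-142) - 189514)*(-232078 + 201018) - 177441) = (√(161290 - 40110) - 62236)/(((-138 - 142) - 189514)*(-232078 + 201018) - 177441) = (√121180 - 62236)/((-280 - 189514)*(-31060) - 177441) = (2*√30295 - 62236)/(-189794*(-31060) - 177441) = (-62236 + 2*√30295)/(5895001640 - 177441) = (-62236 + 2*√30295)/5894824199 = (-62236 + 2*√30295)*(1/5894824199) = -62236/5894824199 + 2*√30295/5894824199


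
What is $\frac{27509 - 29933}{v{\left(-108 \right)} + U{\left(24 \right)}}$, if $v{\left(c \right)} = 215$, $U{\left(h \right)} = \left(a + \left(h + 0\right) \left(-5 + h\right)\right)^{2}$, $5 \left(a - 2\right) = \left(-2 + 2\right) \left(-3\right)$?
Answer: $- \frac{8}{693} \approx -0.011544$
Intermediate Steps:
$a = 2$ ($a = 2 + \frac{\left(-2 + 2\right) \left(-3\right)}{5} = 2 + \frac{0 \left(-3\right)}{5} = 2 + \frac{1}{5} \cdot 0 = 2 + 0 = 2$)
$U{\left(h \right)} = \left(2 + h \left(-5 + h\right)\right)^{2}$ ($U{\left(h \right)} = \left(2 + \left(h + 0\right) \left(-5 + h\right)\right)^{2} = \left(2 + h \left(-5 + h\right)\right)^{2}$)
$\frac{27509 - 29933}{v{\left(-108 \right)} + U{\left(24 \right)}} = \frac{27509 - 29933}{215 + \left(2 + 24^{2} - 120\right)^{2}} = - \frac{2424}{215 + \left(2 + 576 - 120\right)^{2}} = - \frac{2424}{215 + 458^{2}} = - \frac{2424}{215 + 209764} = - \frac{2424}{209979} = \left(-2424\right) \frac{1}{209979} = - \frac{8}{693}$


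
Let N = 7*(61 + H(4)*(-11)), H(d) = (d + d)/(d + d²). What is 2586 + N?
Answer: 14911/5 ≈ 2982.2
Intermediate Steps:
H(d) = 2*d/(d + d²) (H(d) = (2*d)/(d + d²) = 2*d/(d + d²))
N = 1981/5 (N = 7*(61 + (2/(1 + 4))*(-11)) = 7*(61 + (2/5)*(-11)) = 7*(61 + (2*(⅕))*(-11)) = 7*(61 + (⅖)*(-11)) = 7*(61 - 22/5) = 7*(283/5) = 1981/5 ≈ 396.20)
2586 + N = 2586 + 1981/5 = 14911/5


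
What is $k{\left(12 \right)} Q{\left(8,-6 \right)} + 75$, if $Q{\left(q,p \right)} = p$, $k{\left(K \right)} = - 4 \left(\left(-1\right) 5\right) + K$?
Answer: $-117$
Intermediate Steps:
$k{\left(K \right)} = 20 + K$ ($k{\left(K \right)} = \left(-4\right) \left(-5\right) + K = 20 + K$)
$k{\left(12 \right)} Q{\left(8,-6 \right)} + 75 = \left(20 + 12\right) \left(-6\right) + 75 = 32 \left(-6\right) + 75 = -192 + 75 = -117$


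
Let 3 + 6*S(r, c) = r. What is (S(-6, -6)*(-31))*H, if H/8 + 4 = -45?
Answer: -18228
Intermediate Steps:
H = -392 (H = -32 + 8*(-45) = -32 - 360 = -392)
S(r, c) = -½ + r/6
(S(-6, -6)*(-31))*H = ((-½ + (⅙)*(-6))*(-31))*(-392) = ((-½ - 1)*(-31))*(-392) = -3/2*(-31)*(-392) = (93/2)*(-392) = -18228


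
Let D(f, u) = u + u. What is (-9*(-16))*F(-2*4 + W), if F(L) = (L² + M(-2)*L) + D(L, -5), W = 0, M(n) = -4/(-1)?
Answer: 3168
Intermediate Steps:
M(n) = 4 (M(n) = -4*(-1) = 4)
D(f, u) = 2*u
F(L) = -10 + L² + 4*L (F(L) = (L² + 4*L) + 2*(-5) = (L² + 4*L) - 10 = -10 + L² + 4*L)
(-9*(-16))*F(-2*4 + W) = (-9*(-16))*(-10 + (-2*4 + 0)² + 4*(-2*4 + 0)) = 144*(-10 + (-8 + 0)² + 4*(-8 + 0)) = 144*(-10 + (-8)² + 4*(-8)) = 144*(-10 + 64 - 32) = 144*22 = 3168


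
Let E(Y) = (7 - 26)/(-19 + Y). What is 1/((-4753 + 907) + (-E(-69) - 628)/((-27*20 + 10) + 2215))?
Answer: -148280/570340163 ≈ -0.00025999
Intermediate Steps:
E(Y) = -19/(-19 + Y)
1/((-4753 + 907) + (-E(-69) - 628)/((-27*20 + 10) + 2215)) = 1/((-4753 + 907) + (-(-19)/(-19 - 69) - 628)/((-27*20 + 10) + 2215)) = 1/(-3846 + (-(-19)/(-88) - 628)/((-540 + 10) + 2215)) = 1/(-3846 + (-(-19)*(-1)/88 - 628)/(-530 + 2215)) = 1/(-3846 + (-1*19/88 - 628)/1685) = 1/(-3846 + (-19/88 - 628)*(1/1685)) = 1/(-3846 - 55283/88*1/1685) = 1/(-3846 - 55283/148280) = 1/(-570340163/148280) = -148280/570340163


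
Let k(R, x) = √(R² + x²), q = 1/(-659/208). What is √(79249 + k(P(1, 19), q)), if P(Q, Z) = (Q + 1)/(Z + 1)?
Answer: √(3441633496900 + 6590*√4760681)/6590 ≈ 281.51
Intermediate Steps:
q = -208/659 (q = 1/(-659*1/208) = 1/(-659/208) = -208/659 ≈ -0.31563)
P(Q, Z) = (1 + Q)/(1 + Z)
√(79249 + k(P(1, 19), q)) = √(79249 + √(((1 + 1)/(1 + 19))² + (-208/659)²)) = √(79249 + √((2/20)² + 43264/434281)) = √(79249 + √(((1/20)*2)² + 43264/434281)) = √(79249 + √((⅒)² + 43264/434281)) = √(79249 + √(1/100 + 43264/434281)) = √(79249 + √(4760681/43428100)) = √(79249 + √4760681/6590)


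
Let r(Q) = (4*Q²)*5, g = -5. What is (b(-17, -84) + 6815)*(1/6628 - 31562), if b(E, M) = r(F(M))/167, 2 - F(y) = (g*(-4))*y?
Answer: -12074738586066975/1106876 ≈ -1.0909e+10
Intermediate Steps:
F(y) = 2 - 20*y (F(y) = 2 - (-5*(-4))*y = 2 - 20*y)
r(Q) = 20*Q²
b(E, M) = 20*(2 - 20*M)²/167 (b(E, M) = (20*(2 - 20*M)²)/167 = (20*(2 - 20*M)²)*(1/167) = 20*(2 - 20*M)²/167)
(b(-17, -84) + 6815)*(1/6628 - 31562) = (80*(-1 + 10*(-84))²/167 + 6815)*(1/6628 - 31562) = (80*(-1 - 840)²/167 + 6815)*(1/6628 - 31562) = ((80/167)*(-841)² + 6815)*(-209192935/6628) = ((80/167)*707281 + 6815)*(-209192935/6628) = (56582480/167 + 6815)*(-209192935/6628) = (57720585/167)*(-209192935/6628) = -12074738586066975/1106876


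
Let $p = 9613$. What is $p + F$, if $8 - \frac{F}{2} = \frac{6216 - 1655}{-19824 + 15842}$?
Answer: $\frac{19175900}{1991} \approx 9631.3$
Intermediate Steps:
$F = \frac{36417}{1991}$ ($F = 16 - 2 \frac{6216 - 1655}{-19824 + 15842} = 16 - 2 \frac{4561}{-3982} = 16 - 2 \cdot 4561 \left(- \frac{1}{3982}\right) = 16 - - \frac{4561}{1991} = 16 + \frac{4561}{1991} = \frac{36417}{1991} \approx 18.291$)
$p + F = 9613 + \frac{36417}{1991} = \frac{19175900}{1991}$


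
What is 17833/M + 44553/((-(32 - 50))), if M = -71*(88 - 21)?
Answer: 70539209/28542 ≈ 2471.4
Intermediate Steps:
M = -4757 (M = -71*67 = -4757)
17833/M + 44553/((-(32 - 50))) = 17833/(-4757) + 44553/((-(32 - 50))) = 17833*(-1/4757) + 44553/((-1*(-18))) = -17833/4757 + 44553/18 = -17833/4757 + 44553*(1/18) = -17833/4757 + 14851/6 = 70539209/28542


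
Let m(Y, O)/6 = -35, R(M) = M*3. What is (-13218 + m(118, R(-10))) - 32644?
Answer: -46072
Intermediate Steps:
R(M) = 3*M
m(Y, O) = -210 (m(Y, O) = 6*(-35) = -210)
(-13218 + m(118, R(-10))) - 32644 = (-13218 - 210) - 32644 = -13428 - 32644 = -46072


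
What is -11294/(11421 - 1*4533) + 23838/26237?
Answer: -66062267/90360228 ≈ -0.73110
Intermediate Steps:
-11294/(11421 - 1*4533) + 23838/26237 = -11294/(11421 - 4533) + 23838*(1/26237) = -11294/6888 + 23838/26237 = -11294*1/6888 + 23838/26237 = -5647/3444 + 23838/26237 = -66062267/90360228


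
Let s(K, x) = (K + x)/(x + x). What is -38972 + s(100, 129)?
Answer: -10054547/258 ≈ -38971.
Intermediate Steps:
s(K, x) = (K + x)/(2*x) (s(K, x) = (K + x)/((2*x)) = (K + x)*(1/(2*x)) = (K + x)/(2*x))
-38972 + s(100, 129) = -38972 + (½)*(100 + 129)/129 = -38972 + (½)*(1/129)*229 = -38972 + 229/258 = -10054547/258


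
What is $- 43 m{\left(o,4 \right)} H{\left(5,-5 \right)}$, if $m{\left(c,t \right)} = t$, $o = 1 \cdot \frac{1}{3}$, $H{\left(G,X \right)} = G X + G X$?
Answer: $8600$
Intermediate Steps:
$H{\left(G,X \right)} = 2 G X$
$o = \frac{1}{3}$ ($o = 1 \cdot \frac{1}{3} = \frac{1}{3} \approx 0.33333$)
$- 43 m{\left(o,4 \right)} H{\left(5,-5 \right)} = \left(-43\right) 4 \cdot 2 \cdot 5 \left(-5\right) = \left(-172\right) \left(-50\right) = 8600$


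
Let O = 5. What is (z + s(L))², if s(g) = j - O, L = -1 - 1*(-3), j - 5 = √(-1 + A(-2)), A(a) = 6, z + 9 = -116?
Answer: (125 - √5)² ≈ 15071.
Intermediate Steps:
z = -125 (z = -9 - 116 = -125)
j = 5 + √5 (j = 5 + √(-1 + 6) = 5 + √5 ≈ 7.2361)
L = 2 (L = -1 + 3 = 2)
s(g) = √5 (s(g) = (5 + √5) - 1*5 = (5 + √5) - 5 = √5)
(z + s(L))² = (-125 + √5)²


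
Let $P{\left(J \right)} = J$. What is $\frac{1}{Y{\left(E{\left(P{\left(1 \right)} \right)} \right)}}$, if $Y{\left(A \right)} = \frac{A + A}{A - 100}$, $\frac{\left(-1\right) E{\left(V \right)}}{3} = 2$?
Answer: $\frac{53}{6} \approx 8.8333$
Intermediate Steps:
$E{\left(V \right)} = -6$ ($E{\left(V \right)} = \left(-3\right) 2 = -6$)
$Y{\left(A \right)} = \frac{2 A}{-100 + A}$
$\frac{1}{Y{\left(E{\left(P{\left(1 \right)} \right)} \right)}} = \frac{1}{2 \left(-6\right) \frac{1}{-100 - 6}} = \frac{1}{2 \left(-6\right) \frac{1}{-106}} = \frac{1}{2 \left(-6\right) \left(- \frac{1}{106}\right)} = \frac{1}{\frac{6}{53}} = \frac{53}{6}$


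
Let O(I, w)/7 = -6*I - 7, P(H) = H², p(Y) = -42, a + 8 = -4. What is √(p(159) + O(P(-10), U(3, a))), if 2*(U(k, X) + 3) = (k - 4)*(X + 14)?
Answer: I*√4291 ≈ 65.506*I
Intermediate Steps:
a = -12 (a = -8 - 4 = -12)
U(k, X) = -3 + (-4 + k)*(14 + X)/2 (U(k, X) = -3 + ((k - 4)*(X + 14))/2 = -3 + ((-4 + k)*(14 + X))/2 = -3 + (-4 + k)*(14 + X)/2)
O(I, w) = -49 - 42*I (O(I, w) = 7*(-6*I - 7) = 7*(-7 - 6*I) = -49 - 42*I)
√(p(159) + O(P(-10), U(3, a))) = √(-42 + (-49 - 42*(-10)²)) = √(-42 + (-49 - 42*100)) = √(-42 + (-49 - 4200)) = √(-42 - 4249) = √(-4291) = I*√4291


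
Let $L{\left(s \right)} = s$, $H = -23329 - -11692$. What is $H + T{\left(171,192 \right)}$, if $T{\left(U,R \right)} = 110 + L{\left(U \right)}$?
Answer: $-11356$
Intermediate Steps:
$H = -11637$ ($H = -23329 + 11692 = -11637$)
$T{\left(U,R \right)} = 110 + U$
$H + T{\left(171,192 \right)} = -11637 + \left(110 + 171\right) = -11637 + 281 = -11356$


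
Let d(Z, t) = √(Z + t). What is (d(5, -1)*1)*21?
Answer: 42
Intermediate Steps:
(d(5, -1)*1)*21 = (√(5 - 1)*1)*21 = (√4*1)*21 = (2*1)*21 = 2*21 = 42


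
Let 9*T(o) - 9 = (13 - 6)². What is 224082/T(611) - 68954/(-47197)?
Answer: 47593991359/1368713 ≈ 34773.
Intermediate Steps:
T(o) = 58/9 (T(o) = 1 + (13 - 6)²/9 = 1 + (⅑)*7² = 1 + (⅑)*49 = 1 + 49/9 = 58/9)
224082/T(611) - 68954/(-47197) = 224082/(58/9) - 68954/(-47197) = 224082*(9/58) - 68954*(-1/47197) = 1008369/29 + 68954/47197 = 47593991359/1368713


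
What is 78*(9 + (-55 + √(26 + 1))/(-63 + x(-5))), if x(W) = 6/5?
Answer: 79456/103 - 390*√3/103 ≈ 764.86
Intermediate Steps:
x(W) = 6/5 (x(W) = 6*(⅕) = 6/5)
78*(9 + (-55 + √(26 + 1))/(-63 + x(-5))) = 78*(9 + (-55 + √(26 + 1))/(-63 + 6/5)) = 78*(9 + (-55 + √27)/(-309/5)) = 78*(9 + (-55 + 3*√3)*(-5/309)) = 78*(9 + (275/309 - 5*√3/103)) = 78*(3056/309 - 5*√3/103) = 79456/103 - 390*√3/103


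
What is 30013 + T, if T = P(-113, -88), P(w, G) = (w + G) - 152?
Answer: 29660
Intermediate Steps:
P(w, G) = -152 + G + w (P(w, G) = (G + w) - 152 = -152 + G + w)
T = -353 (T = -152 - 88 - 113 = -353)
30013 + T = 30013 - 353 = 29660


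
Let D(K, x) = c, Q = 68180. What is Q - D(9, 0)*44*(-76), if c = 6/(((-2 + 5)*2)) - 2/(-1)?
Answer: 78212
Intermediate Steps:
c = 3 (c = 6/((3*2)) - 2*(-1) = 6/6 + 2 = 6*(⅙) + 2 = 1 + 2 = 3)
D(K, x) = 3
Q - D(9, 0)*44*(-76) = 68180 - 3*44*(-76) = 68180 - 132*(-76) = 68180 - 1*(-10032) = 68180 + 10032 = 78212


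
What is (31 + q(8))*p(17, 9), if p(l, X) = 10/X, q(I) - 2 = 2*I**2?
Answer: 1610/9 ≈ 178.89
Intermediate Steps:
q(I) = 2 + 2*I**2
(31 + q(8))*p(17, 9) = (31 + (2 + 2*8**2))*(10/9) = (31 + (2 + 2*64))*(10*(1/9)) = (31 + (2 + 128))*(10/9) = (31 + 130)*(10/9) = 161*(10/9) = 1610/9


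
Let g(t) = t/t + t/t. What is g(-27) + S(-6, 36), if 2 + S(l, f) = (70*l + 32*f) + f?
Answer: 768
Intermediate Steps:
g(t) = 2 (g(t) = 1 + 1 = 2)
S(l, f) = -2 + 33*f + 70*l (S(l, f) = -2 + ((70*l + 32*f) + f) = -2 + ((32*f + 70*l) + f) = -2 + (33*f + 70*l) = -2 + 33*f + 70*l)
g(-27) + S(-6, 36) = 2 + (-2 + 33*36 + 70*(-6)) = 2 + (-2 + 1188 - 420) = 2 + 766 = 768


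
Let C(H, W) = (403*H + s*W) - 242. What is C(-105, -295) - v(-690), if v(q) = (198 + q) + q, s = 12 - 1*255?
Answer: 30310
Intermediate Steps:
s = -243 (s = 12 - 255 = -243)
C(H, W) = -242 - 243*W + 403*H (C(H, W) = (403*H - 243*W) - 242 = (-243*W + 403*H) - 242 = -242 - 243*W + 403*H)
v(q) = 198 + 2*q
C(-105, -295) - v(-690) = (-242 - 243*(-295) + 403*(-105)) - (198 + 2*(-690)) = (-242 + 71685 - 42315) - (198 - 1380) = 29128 - 1*(-1182) = 29128 + 1182 = 30310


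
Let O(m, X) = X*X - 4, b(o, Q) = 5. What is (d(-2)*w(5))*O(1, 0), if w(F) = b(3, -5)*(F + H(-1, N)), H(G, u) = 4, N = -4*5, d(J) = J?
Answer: 360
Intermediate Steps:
N = -20
O(m, X) = -4 + X² (O(m, X) = X² - 4 = -4 + X²)
w(F) = 20 + 5*F (w(F) = 5*(F + 4) = 5*(4 + F) = 20 + 5*F)
(d(-2)*w(5))*O(1, 0) = (-2*(20 + 5*5))*(-4 + 0²) = (-2*(20 + 25))*(-4 + 0) = -2*45*(-4) = -90*(-4) = 360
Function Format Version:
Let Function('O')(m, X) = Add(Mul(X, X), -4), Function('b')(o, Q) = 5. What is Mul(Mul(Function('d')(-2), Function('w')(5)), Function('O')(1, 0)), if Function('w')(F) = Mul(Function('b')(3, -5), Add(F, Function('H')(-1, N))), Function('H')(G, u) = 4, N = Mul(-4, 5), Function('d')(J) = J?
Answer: 360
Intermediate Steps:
N = -20
Function('O')(m, X) = Add(-4, Pow(X, 2)) (Function('O')(m, X) = Add(Pow(X, 2), -4) = Add(-4, Pow(X, 2)))
Function('w')(F) = Add(20, Mul(5, F)) (Function('w')(F) = Mul(5, Add(F, 4)) = Mul(5, Add(4, F)) = Add(20, Mul(5, F)))
Mul(Mul(Function('d')(-2), Function('w')(5)), Function('O')(1, 0)) = Mul(Mul(-2, Add(20, Mul(5, 5))), Add(-4, Pow(0, 2))) = Mul(Mul(-2, Add(20, 25)), Add(-4, 0)) = Mul(Mul(-2, 45), -4) = Mul(-90, -4) = 360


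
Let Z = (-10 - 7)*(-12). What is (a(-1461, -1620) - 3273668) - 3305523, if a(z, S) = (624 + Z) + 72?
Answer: -6578291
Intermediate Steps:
Z = 204 (Z = -17*(-12) = 204)
a(z, S) = 900 (a(z, S) = (624 + 204) + 72 = 828 + 72 = 900)
(a(-1461, -1620) - 3273668) - 3305523 = (900 - 3273668) - 3305523 = -3272768 - 3305523 = -6578291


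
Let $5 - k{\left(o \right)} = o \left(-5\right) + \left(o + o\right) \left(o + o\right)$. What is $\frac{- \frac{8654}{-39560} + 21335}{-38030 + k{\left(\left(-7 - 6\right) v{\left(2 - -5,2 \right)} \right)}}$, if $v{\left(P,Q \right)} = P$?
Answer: $- \frac{140670209}{472109040} \approx -0.29796$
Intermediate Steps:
$k{\left(o \right)} = 5 - 4 o^{2} + 5 o$ ($k{\left(o \right)} = 5 - \left(o \left(-5\right) + \left(o + o\right) \left(o + o\right)\right) = 5 - \left(- 5 o + 2 o 2 o\right) = 5 - \left(- 5 o + 4 o^{2}\right) = 5 - 4 o^{2} + 5 o$)
$\frac{- \frac{8654}{-39560} + 21335}{-38030 + k{\left(\left(-7 - 6\right) v{\left(2 - -5,2 \right)} \right)}} = \frac{- \frac{8654}{-39560} + 21335}{-38030 + \left(5 - 4 \left(\left(-7 - 6\right) \left(2 - -5\right)\right)^{2} + 5 \left(-7 - 6\right) \left(2 - -5\right)\right)} = \frac{\left(-8654\right) \left(- \frac{1}{39560}\right) + 21335}{-38030 + \left(5 - 4 \left(- 13 \left(2 + 5\right)\right)^{2} + 5 \left(- 13 \left(2 + 5\right)\right)\right)} = \frac{\frac{4327}{19780} + 21335}{-38030 + \left(5 - 4 \left(\left(-13\right) 7\right)^{2} + 5 \left(\left(-13\right) 7\right)\right)} = \frac{422010627}{19780 \left(-38030 + \left(5 - 4 \left(-91\right)^{2} + 5 \left(-91\right)\right)\right)} = \frac{422010627}{19780 \left(-38030 - 33574\right)} = \frac{422010627}{19780 \left(-71604\right)} = \frac{422010627}{19780} \left(- \frac{1}{71604}\right) = - \frac{140670209}{472109040}$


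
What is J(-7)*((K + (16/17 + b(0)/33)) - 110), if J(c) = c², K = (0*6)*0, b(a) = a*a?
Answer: -90846/17 ≈ -5343.9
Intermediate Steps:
b(a) = a²
K = 0 (K = 0*0 = 0)
J(-7)*((K + (16/17 + b(0)/33)) - 110) = (-7)²*((0 + (16/17 + 0²/33)) - 110) = 49*((0 + (16*(1/17) + 0*(1/33))) - 110) = 49*((0 + (16/17 + 0)) - 110) = 49*((0 + 16/17) - 110) = 49*(16/17 - 110) = 49*(-1854/17) = -90846/17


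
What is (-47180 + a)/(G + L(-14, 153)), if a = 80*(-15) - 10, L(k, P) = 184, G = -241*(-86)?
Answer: -1613/697 ≈ -2.3142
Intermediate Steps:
G = 20726
a = -1210 (a = -1200 - 10 = -1210)
(-47180 + a)/(G + L(-14, 153)) = (-47180 - 1210)/(20726 + 184) = -48390/20910 = -48390*1/20910 = -1613/697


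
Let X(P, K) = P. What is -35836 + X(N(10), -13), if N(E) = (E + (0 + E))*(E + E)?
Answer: -35436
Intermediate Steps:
N(E) = 4*E**2 (N(E) = (E + E)*(2*E) = (2*E)*(2*E) = 4*E**2)
-35836 + X(N(10), -13) = -35836 + 4*10**2 = -35836 + 4*100 = -35836 + 400 = -35436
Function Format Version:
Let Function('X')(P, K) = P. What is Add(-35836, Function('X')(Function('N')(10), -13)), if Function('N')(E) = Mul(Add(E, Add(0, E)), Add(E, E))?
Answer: -35436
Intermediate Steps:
Function('N')(E) = Mul(4, Pow(E, 2)) (Function('N')(E) = Mul(Add(E, E), Mul(2, E)) = Mul(Mul(2, E), Mul(2, E)) = Mul(4, Pow(E, 2)))
Add(-35836, Function('X')(Function('N')(10), -13)) = Add(-35836, Mul(4, Pow(10, 2))) = Add(-35836, Mul(4, 100)) = Add(-35836, 400) = -35436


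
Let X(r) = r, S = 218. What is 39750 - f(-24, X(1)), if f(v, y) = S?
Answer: 39532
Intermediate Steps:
f(v, y) = 218
39750 - f(-24, X(1)) = 39750 - 1*218 = 39750 - 218 = 39532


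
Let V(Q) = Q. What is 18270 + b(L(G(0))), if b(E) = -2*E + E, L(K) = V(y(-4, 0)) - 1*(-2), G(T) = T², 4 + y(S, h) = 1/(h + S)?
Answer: 73089/4 ≈ 18272.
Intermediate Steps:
y(S, h) = -4 + 1/(S + h) (y(S, h) = -4 + 1/(h + S) = -4 + 1/(S + h))
L(K) = -9/4 (L(K) = (1 - 4*(-4) - 4*0)/(-4 + 0) - 1*(-2) = (1 + 16 + 0)/(-4) + 2 = -¼*17 + 2 = -17/4 + 2 = -9/4)
b(E) = -E
18270 + b(L(G(0))) = 18270 - 1*(-9/4) = 18270 + 9/4 = 73089/4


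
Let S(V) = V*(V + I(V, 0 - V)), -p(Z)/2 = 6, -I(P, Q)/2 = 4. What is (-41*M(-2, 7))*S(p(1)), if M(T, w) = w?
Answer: -68880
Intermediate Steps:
I(P, Q) = -8 (I(P, Q) = -2*4 = -8)
p(Z) = -12 (p(Z) = -2*6 = -12)
S(V) = V*(-8 + V) (S(V) = V*(V - 8) = V*(-8 + V))
(-41*M(-2, 7))*S(p(1)) = (-41*7)*(-12*(-8 - 12)) = -(-3444)*(-20) = -287*240 = -68880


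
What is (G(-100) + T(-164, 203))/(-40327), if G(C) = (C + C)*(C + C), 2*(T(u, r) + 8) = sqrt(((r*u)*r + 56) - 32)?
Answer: -39992/40327 - I*sqrt(1689563)/40327 ≈ -0.99169 - 0.032232*I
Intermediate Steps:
T(u, r) = -8 + sqrt(24 + u*r**2)/2 (T(u, r) = -8 + sqrt(((r*u)*r + 56) - 32)/2 = -8 + sqrt((u*r**2 + 56) - 32)/2 = -8 + sqrt((56 + u*r**2) - 32)/2 = -8 + sqrt(24 + u*r**2)/2)
G(C) = 4*C**2 (G(C) = (2*C)*(2*C) = 4*C**2)
(G(-100) + T(-164, 203))/(-40327) = (4*(-100)**2 + (-8 + sqrt(24 - 164*203**2)/2))/(-40327) = (4*10000 + (-8 + sqrt(24 - 164*41209)/2))*(-1/40327) = (40000 + (-8 + sqrt(24 - 6758276)/2))*(-1/40327) = (40000 + (-8 + sqrt(-6758252)/2))*(-1/40327) = (40000 + (-8 + (2*I*sqrt(1689563))/2))*(-1/40327) = (40000 + (-8 + I*sqrt(1689563)))*(-1/40327) = (39992 + I*sqrt(1689563))*(-1/40327) = -39992/40327 - I*sqrt(1689563)/40327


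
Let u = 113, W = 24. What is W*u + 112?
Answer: 2824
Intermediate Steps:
W*u + 112 = 24*113 + 112 = 2712 + 112 = 2824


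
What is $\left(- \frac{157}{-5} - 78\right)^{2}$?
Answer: $\frac{54289}{25} \approx 2171.6$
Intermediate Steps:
$\left(- \frac{157}{-5} - 78\right)^{2} = \left(\left(-157\right) \left(- \frac{1}{5}\right) - 78\right)^{2} = \left(\frac{157}{5} - 78\right)^{2} = \left(- \frac{233}{5}\right)^{2} = \frac{54289}{25}$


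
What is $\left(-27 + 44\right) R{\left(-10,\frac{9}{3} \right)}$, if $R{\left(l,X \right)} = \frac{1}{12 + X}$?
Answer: $\frac{17}{15} \approx 1.1333$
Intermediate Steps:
$\left(-27 + 44\right) R{\left(-10,\frac{9}{3} \right)} = \frac{-27 + 44}{12 + \frac{9}{3}} = \frac{17}{12 + 9 \cdot \frac{1}{3}} = \frac{17}{12 + 3} = \frac{17}{15}$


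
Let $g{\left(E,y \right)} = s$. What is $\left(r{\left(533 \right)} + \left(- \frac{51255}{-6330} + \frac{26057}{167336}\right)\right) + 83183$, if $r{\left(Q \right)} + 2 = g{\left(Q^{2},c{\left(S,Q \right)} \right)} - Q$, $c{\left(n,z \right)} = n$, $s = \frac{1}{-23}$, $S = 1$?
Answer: $\frac{67123587436497}{812081608} \approx 82656.0$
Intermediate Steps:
$s = - \frac{1}{23} \approx -0.043478$
$g{\left(E,y \right)} = - \frac{1}{23}$
$r{\left(Q \right)} = - \frac{47}{23} - Q$ ($r{\left(Q \right)} = -2 - \left(\frac{1}{23} + Q\right) = - \frac{47}{23} - Q$)
$\left(r{\left(533 \right)} + \left(- \frac{51255}{-6330} + \frac{26057}{167336}\right)\right) + 83183 = \left(\left(- \frac{47}{23} - 533\right) + \left(- \frac{51255}{-6330} + \frac{26057}{167336}\right)\right) + 83183 = \left(\left(- \frac{47}{23} - 533\right) + \left(\left(-51255\right) \left(- \frac{1}{6330}\right) + 26057 \cdot \frac{1}{167336}\right)\right) + 83183 = \left(- \frac{12306}{23} + \left(\frac{3417}{422} + \frac{26057}{167336}\right)\right) + 83183 = \left(- \frac{12306}{23} + \frac{291391583}{35307896}\right) + 83183 = - \frac{427796961767}{812081608} + 83183 = \frac{67123587436497}{812081608}$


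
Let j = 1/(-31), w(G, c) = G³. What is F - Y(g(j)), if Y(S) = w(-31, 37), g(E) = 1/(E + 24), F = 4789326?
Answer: 4819117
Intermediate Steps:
j = -1/31 ≈ -0.032258
g(E) = 1/(24 + E)
Y(S) = -29791 (Y(S) = (-31)³ = -29791)
F - Y(g(j)) = 4789326 - 1*(-29791) = 4789326 + 29791 = 4819117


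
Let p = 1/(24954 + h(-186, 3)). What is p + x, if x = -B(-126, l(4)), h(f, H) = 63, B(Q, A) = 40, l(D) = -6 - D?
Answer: -1000679/25017 ≈ -40.000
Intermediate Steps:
x = -40 (x = -1*40 = -40)
p = 1/25017 (p = 1/(24954 + 63) = 1/25017 ≈ 3.9973e-5)
p + x = 1/25017 - 40 = -1000679/25017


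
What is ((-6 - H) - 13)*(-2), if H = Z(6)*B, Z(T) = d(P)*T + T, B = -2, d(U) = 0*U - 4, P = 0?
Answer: 110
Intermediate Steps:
d(U) = -4 (d(U) = 0 - 4 = -4)
Z(T) = -3*T (Z(T) = -4*T + T = -3*T)
H = 36 (H = -3*6*(-2) = -18*(-2) = 36)
((-6 - H) - 13)*(-2) = ((-6 - 1*36) - 13)*(-2) = ((-6 - 36) - 13)*(-2) = (-42 - 13)*(-2) = -55*(-2) = 110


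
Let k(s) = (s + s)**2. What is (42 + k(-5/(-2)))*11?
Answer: 737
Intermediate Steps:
k(s) = 4*s**2 (k(s) = (2*s)**2 = 4*s**2)
(42 + k(-5/(-2)))*11 = (42 + 4*(-5/(-2))**2)*11 = (42 + 4*(-5*(-1/2))**2)*11 = (42 + 4*(5/2)**2)*11 = (42 + 4*(25/4))*11 = (42 + 25)*11 = 67*11 = 737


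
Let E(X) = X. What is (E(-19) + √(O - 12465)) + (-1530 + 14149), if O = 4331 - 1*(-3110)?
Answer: 12600 + 4*I*√314 ≈ 12600.0 + 70.88*I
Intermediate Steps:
O = 7441 (O = 4331 + 3110 = 7441)
(E(-19) + √(O - 12465)) + (-1530 + 14149) = (-19 + √(7441 - 12465)) + (-1530 + 14149) = (-19 + √(-5024)) + 12619 = (-19 + 4*I*√314) + 12619 = 12600 + 4*I*√314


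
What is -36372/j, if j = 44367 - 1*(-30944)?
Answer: -36372/75311 ≈ -0.48296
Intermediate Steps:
j = 75311 (j = 44367 + 30944 = 75311)
-36372/j = -36372/75311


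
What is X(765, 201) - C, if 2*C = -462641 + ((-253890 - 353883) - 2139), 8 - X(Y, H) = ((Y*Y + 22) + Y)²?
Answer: -686819055719/2 ≈ -3.4341e+11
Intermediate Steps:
X(Y, H) = 8 - (22 + Y + Y²)² (X(Y, H) = 8 - ((Y*Y + 22) + Y)² = 8 - ((Y² + 22) + Y)² = 8 - ((22 + Y²) + Y)² = 8 - (22 + Y + Y²)²)
C = -1072553/2 (C = (-462641 + ((-253890 - 353883) - 2139))/2 = (-462641 + (-607773 - 2139))/2 = (-462641 - 609912)/2 = (½)*(-1072553) = -1072553/2 ≈ -5.3628e+5)
X(765, 201) - C = (8 - (22 + 765 + 765²)²) - 1*(-1072553/2) = (8 - (22 + 765 + 585225)²) + 1072553/2 = (8 - 1*586012²) + 1072553/2 = (8 - 1*343410064144) + 1072553/2 = (8 - 343410064144) + 1072553/2 = -343410064136 + 1072553/2 = -686819055719/2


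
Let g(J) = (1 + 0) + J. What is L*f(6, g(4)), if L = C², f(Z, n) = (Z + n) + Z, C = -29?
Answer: 14297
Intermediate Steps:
g(J) = 1 + J
f(Z, n) = n + 2*Z
L = 841 (L = (-29)² = 841)
L*f(6, g(4)) = 841*((1 + 4) + 2*6) = 841*(5 + 12) = 841*17 = 14297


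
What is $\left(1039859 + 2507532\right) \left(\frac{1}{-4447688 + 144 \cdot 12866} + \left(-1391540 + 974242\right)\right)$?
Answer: $- \frac{3841404559796045103}{2594984} \approx -1.4803 \cdot 10^{12}$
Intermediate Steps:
$\left(1039859 + 2507532\right) \left(\frac{1}{-4447688 + 144 \cdot 12866} + \left(-1391540 + 974242\right)\right) = 3547391 \left(\frac{1}{-4447688 + 1852704} - 417298\right) = 3547391 \left(\frac{1}{-2594984} - 417298\right) = 3547391 \left(- \frac{1}{2594984} - 417298\right) = 3547391 \left(- \frac{1082881633233}{2594984}\right) = - \frac{3841404559796045103}{2594984}$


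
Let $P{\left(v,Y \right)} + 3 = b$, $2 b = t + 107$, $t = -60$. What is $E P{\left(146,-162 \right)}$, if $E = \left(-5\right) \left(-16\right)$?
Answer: $1640$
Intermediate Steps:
$b = \frac{47}{2}$ ($b = \frac{-60 + 107}{2} = \frac{1}{2} \cdot 47 = \frac{47}{2} \approx 23.5$)
$P{\left(v,Y \right)} = \frac{41}{2}$ ($P{\left(v,Y \right)} = -3 + \frac{47}{2} = \frac{41}{2}$)
$E = 80$
$E P{\left(146,-162 \right)} = 80 \cdot \frac{41}{2} = 1640$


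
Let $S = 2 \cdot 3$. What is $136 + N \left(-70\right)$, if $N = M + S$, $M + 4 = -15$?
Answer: $1046$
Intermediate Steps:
$S = 6$
$M = -19$ ($M = -4 - 15 = -19$)
$N = -13$ ($N = -19 + 6 = -13$)
$136 + N \left(-70\right) = 136 - -910 = 136 + 910 = 1046$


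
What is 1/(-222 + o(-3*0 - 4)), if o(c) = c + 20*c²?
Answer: 1/94 ≈ 0.010638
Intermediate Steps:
1/(-222 + o(-3*0 - 4)) = 1/(-222 + (-3*0 - 4)*(1 + 20*(-3*0 - 4))) = 1/(-222 + (0 - 4)*(1 + 20*(0 - 4))) = 1/(-222 - 4*(1 + 20*(-4))) = 1/(-222 - 4*(1 - 80)) = 1/(-222 - 4*(-79)) = 1/(-222 + 316) = 1/94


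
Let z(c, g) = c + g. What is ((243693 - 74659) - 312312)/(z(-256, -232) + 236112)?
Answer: -71639/117812 ≈ -0.60808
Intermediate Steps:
((243693 - 74659) - 312312)/(z(-256, -232) + 236112) = ((243693 - 74659) - 312312)/((-256 - 232) + 236112) = (169034 - 312312)/(-488 + 236112) = -143278/235624 = -143278*1/235624 = -71639/117812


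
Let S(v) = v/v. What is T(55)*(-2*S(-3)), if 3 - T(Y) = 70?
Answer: 134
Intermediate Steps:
S(v) = 1
T(Y) = -67 (T(Y) = 3 - 1*70 = 3 - 70 = -67)
T(55)*(-2*S(-3)) = -(-134) = -67*(-2) = 134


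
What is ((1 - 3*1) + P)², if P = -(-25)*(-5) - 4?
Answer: 17161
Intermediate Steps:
P = -129 (P = -5*25 - 4 = -125 - 4 = -129)
((1 - 3*1) + P)² = ((1 - 3*1) - 129)² = ((1 - 3) - 129)² = (-2 - 129)² = (-131)² = 17161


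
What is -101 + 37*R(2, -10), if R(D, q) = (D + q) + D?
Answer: -323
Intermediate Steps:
R(D, q) = q + 2*D
-101 + 37*R(2, -10) = -101 + 37*(-10 + 2*2) = -101 + 37*(-10 + 4) = -101 + 37*(-6) = -101 - 222 = -323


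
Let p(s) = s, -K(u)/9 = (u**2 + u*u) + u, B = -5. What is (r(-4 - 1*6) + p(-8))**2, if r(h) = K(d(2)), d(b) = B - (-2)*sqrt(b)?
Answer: 544177 - 380988*sqrt(2) ≈ 5378.6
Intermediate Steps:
d(b) = -5 + 2*sqrt(b) (d(b) = -5 - (-2)*sqrt(b) = -5 + 2*sqrt(b))
K(u) = -18*u**2 - 9*u (K(u) = -9*((u**2 + u*u) + u) = -9*((u**2 + u**2) + u) = -9*(2*u**2 + u) = -9*(u + 2*u**2) = -18*u**2 - 9*u)
r(h) = -9*(-9 + 4*sqrt(2))*(-5 + 2*sqrt(2)) (r(h) = -9*(-5 + 2*sqrt(2))*(1 + 2*(-5 + 2*sqrt(2))) = -9*(-5 + 2*sqrt(2))*(1 + (-10 + 4*sqrt(2))) = -9*(-5 + 2*sqrt(2))*(-9 + 4*sqrt(2)) = -9*(-9 + 4*sqrt(2))*(-5 + 2*sqrt(2)))
(r(-4 - 1*6) + p(-8))**2 = ((-549 + 342*sqrt(2)) - 8)**2 = (-557 + 342*sqrt(2))**2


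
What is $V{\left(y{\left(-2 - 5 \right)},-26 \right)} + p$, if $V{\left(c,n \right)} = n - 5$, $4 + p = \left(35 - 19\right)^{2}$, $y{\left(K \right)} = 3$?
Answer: $221$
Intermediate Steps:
$p = 252$ ($p = -4 + \left(35 - 19\right)^{2} = -4 + 16^{2} = -4 + 256 = 252$)
$V{\left(c,n \right)} = -5 + n$
$V{\left(y{\left(-2 - 5 \right)},-26 \right)} + p = \left(-5 - 26\right) + 252 = -31 + 252 = 221$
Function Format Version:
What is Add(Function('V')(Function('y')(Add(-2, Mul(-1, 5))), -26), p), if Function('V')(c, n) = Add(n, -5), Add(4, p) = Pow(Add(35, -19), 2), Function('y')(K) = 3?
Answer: 221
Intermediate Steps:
p = 252 (p = Add(-4, Pow(Add(35, -19), 2)) = Add(-4, Pow(16, 2)) = Add(-4, 256) = 252)
Function('V')(c, n) = Add(-5, n)
Add(Function('V')(Function('y')(Add(-2, Mul(-1, 5))), -26), p) = Add(Add(-5, -26), 252) = Add(-31, 252) = 221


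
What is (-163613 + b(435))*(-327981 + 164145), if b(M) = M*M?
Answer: -4196167632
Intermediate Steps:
b(M) = M²
(-163613 + b(435))*(-327981 + 164145) = (-163613 + 435²)*(-327981 + 164145) = (-163613 + 189225)*(-163836) = 25612*(-163836) = -4196167632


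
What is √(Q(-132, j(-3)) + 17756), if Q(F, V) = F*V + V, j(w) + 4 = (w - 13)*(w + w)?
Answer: 2*√1426 ≈ 75.525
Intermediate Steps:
j(w) = -4 + 2*w*(-13 + w) (j(w) = -4 + (w - 13)*(w + w) = -4 + (-13 + w)*(2*w) = -4 + 2*w*(-13 + w))
Q(F, V) = V + F*V
√(Q(-132, j(-3)) + 17756) = √((-4 - 26*(-3) + 2*(-3)²)*(1 - 132) + 17756) = √((-4 + 78 + 2*9)*(-131) + 17756) = √((-4 + 78 + 18)*(-131) + 17756) = √(92*(-131) + 17756) = √(-12052 + 17756) = √5704 = 2*√1426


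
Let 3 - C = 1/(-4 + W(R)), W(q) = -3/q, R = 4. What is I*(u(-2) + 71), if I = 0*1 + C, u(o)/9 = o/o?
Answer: 4880/19 ≈ 256.84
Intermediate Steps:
u(o) = 9 (u(o) = 9*(o/o) = 9*1 = 9)
C = 61/19 (C = 3 - 1/(-4 - 3/4) = 3 - 1/(-4 - 3*¼) = 3 - 1/(-4 - ¾) = 3 - 1/(-19/4) = 3 - 1*(-4/19) = 3 + 4/19 = 61/19 ≈ 3.2105)
I = 61/19 (I = 0*1 + 61/19 = 0 + 61/19 = 61/19 ≈ 3.2105)
I*(u(-2) + 71) = 61*(9 + 71)/19 = (61/19)*80 = 4880/19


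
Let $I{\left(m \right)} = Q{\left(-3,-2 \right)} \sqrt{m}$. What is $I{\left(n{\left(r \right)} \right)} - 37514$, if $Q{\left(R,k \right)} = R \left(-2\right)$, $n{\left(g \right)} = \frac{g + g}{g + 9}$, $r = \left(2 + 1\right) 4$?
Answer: $-37514 + \frac{12 \sqrt{14}}{7} \approx -37508.0$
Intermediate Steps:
$r = 12$ ($r = 3 \cdot 4 = 12$)
$n{\left(g \right)} = \frac{2 g}{9 + g}$
$Q{\left(R,k \right)} = - 2 R$
$I{\left(m \right)} = 6 \sqrt{m}$ ($I{\left(m \right)} = \left(-2\right) \left(-3\right) \sqrt{m} = 6 \sqrt{m}$)
$I{\left(n{\left(r \right)} \right)} - 37514 = 6 \sqrt{2 \cdot 12 \frac{1}{9 + 12}} - 37514 = 6 \sqrt{2 \cdot 12 \cdot \frac{1}{21}} - 37514 = 6 \sqrt{\frac{8}{7}} - 37514 = 6 \frac{2 \sqrt{14}}{7} - 37514 = \frac{12 \sqrt{14}}{7} - 37514 = -37514 + \frac{12 \sqrt{14}}{7}$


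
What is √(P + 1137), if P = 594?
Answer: √1731 ≈ 41.605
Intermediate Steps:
√(P + 1137) = √(594 + 1137) = √1731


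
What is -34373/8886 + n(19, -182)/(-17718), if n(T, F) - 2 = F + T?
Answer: -50632514/13120179 ≈ -3.8591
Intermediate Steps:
n(T, F) = 2 + F + T (n(T, F) = 2 + (F + T) = 2 + F + T)
-34373/8886 + n(19, -182)/(-17718) = -34373/8886 + (2 - 182 + 19)/(-17718) = -34373*1/8886 - 161*(-1/17718) = -34373/8886 + 161/17718 = -50632514/13120179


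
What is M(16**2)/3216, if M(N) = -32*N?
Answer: -512/201 ≈ -2.5473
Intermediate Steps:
M(16**2)/3216 = -32*16**2/3216 = -32*256*(1/3216) = -8192*1/3216 = -512/201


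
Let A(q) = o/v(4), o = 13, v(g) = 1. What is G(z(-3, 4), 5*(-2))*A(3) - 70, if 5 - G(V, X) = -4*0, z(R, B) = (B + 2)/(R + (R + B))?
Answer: -5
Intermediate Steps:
A(q) = 13 (A(q) = 13/1 = 13*1 = 13)
z(R, B) = (2 + B)/(B + 2*R) (z(R, B) = (2 + B)/(R + (B + R)) = (2 + B)/(B + 2*R))
G(V, X) = 5 (G(V, X) = 5 - (-4)*0 = 5 - 1*0 = 5 + 0 = 5)
G(z(-3, 4), 5*(-2))*A(3) - 70 = 5*13 - 70 = 65 - 70 = -5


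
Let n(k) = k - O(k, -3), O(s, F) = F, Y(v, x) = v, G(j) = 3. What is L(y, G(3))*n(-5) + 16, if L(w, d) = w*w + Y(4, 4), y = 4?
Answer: -24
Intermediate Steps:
n(k) = 3 + k (n(k) = k - 1*(-3) = k + 3 = 3 + k)
L(w, d) = 4 + w**2 (L(w, d) = w*w + 4 = w**2 + 4 = 4 + w**2)
L(y, G(3))*n(-5) + 16 = (4 + 4**2)*(3 - 5) + 16 = (4 + 16)*(-2) + 16 = 20*(-2) + 16 = -40 + 16 = -24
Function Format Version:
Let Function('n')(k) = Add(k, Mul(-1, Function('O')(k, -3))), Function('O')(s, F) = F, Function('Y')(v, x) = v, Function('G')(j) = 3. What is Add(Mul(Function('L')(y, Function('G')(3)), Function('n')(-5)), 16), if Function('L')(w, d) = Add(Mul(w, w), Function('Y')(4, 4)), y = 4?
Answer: -24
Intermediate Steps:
Function('n')(k) = Add(3, k) (Function('n')(k) = Add(k, Mul(-1, -3)) = Add(k, 3) = Add(3, k))
Function('L')(w, d) = Add(4, Pow(w, 2)) (Function('L')(w, d) = Add(Mul(w, w), 4) = Add(Pow(w, 2), 4) = Add(4, Pow(w, 2)))
Add(Mul(Function('L')(y, Function('G')(3)), Function('n')(-5)), 16) = Add(Mul(Add(4, Pow(4, 2)), Add(3, -5)), 16) = Add(Mul(Add(4, 16), -2), 16) = Add(Mul(20, -2), 16) = Add(-40, 16) = -24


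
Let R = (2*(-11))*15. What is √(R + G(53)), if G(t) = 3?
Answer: I*√327 ≈ 18.083*I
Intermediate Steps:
R = -330 (R = -22*15 = -330)
√(R + G(53)) = √(-330 + 3) = √(-327) = I*√327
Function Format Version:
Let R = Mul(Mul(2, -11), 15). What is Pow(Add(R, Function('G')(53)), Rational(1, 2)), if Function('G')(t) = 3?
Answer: Mul(I, Pow(327, Rational(1, 2))) ≈ Mul(18.083, I)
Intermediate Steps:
R = -330 (R = Mul(-22, 15) = -330)
Pow(Add(R, Function('G')(53)), Rational(1, 2)) = Pow(Add(-330, 3), Rational(1, 2)) = Pow(-327, Rational(1, 2)) = Mul(I, Pow(327, Rational(1, 2)))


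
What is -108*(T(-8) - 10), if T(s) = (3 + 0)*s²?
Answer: -19656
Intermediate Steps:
T(s) = 3*s²
-108*(T(-8) - 10) = -108*(3*(-8)² - 10) = -108*(3*64 - 10) = -108*(192 - 10) = -108*182 = -19656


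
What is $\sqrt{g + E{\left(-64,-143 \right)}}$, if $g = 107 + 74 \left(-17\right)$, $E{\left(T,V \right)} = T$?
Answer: $9 i \sqrt{15} \approx 34.857 i$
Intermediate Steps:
$g = -1151$ ($g = 107 - 1258 = -1151$)
$\sqrt{g + E{\left(-64,-143 \right)}} = \sqrt{-1151 - 64} = \sqrt{-1215} = 9 i \sqrt{15}$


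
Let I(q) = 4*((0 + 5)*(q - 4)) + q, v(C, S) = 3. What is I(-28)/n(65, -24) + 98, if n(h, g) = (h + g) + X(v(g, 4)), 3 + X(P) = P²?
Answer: 3938/47 ≈ 83.787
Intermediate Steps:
X(P) = -3 + P²
n(h, g) = 6 + g + h (n(h, g) = (h + g) + (-3 + 3²) = (g + h) + (-3 + 9) = (g + h) + 6 = 6 + g + h)
I(q) = -80 + 21*q (I(q) = 4*(5*(-4 + q)) + q = 4*(-20 + 5*q) + q = (-80 + 20*q) + q = -80 + 21*q)
I(-28)/n(65, -24) + 98 = (-80 + 21*(-28))/(6 - 24 + 65) + 98 = (-80 - 588)/47 + 98 = -668*1/47 + 98 = -668/47 + 98 = 3938/47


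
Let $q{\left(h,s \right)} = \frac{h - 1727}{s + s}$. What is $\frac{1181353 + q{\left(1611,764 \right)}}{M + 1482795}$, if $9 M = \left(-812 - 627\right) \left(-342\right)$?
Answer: $\frac{451276817}{587316214} \approx 0.76837$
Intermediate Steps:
$M = 54682$ ($M = \frac{\left(-812 - 627\right) \left(-342\right)}{9} = \frac{\left(-1439\right) \left(-342\right)}{9} = \frac{1}{9} \cdot 492138 = 54682$)
$q{\left(h,s \right)} = \frac{-1727 + h}{2 s}$
$\frac{1181353 + q{\left(1611,764 \right)}}{M + 1482795} = \frac{1181353 + \frac{-1727 + 1611}{2 \cdot 764}}{54682 + 1482795} = \frac{1181353 + \frac{1}{2} \cdot \frac{1}{764} \left(-116\right)}{1537477} = \left(1181353 - \frac{29}{382}\right) \frac{1}{1537477} = \frac{451276817}{382} \cdot \frac{1}{1537477} = \frac{451276817}{587316214}$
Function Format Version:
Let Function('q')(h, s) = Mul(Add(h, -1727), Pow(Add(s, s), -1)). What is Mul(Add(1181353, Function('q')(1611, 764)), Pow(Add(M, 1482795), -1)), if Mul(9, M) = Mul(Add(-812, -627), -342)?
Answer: Rational(451276817, 587316214) ≈ 0.76837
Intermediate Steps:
M = 54682 (M = Mul(Rational(1, 9), Mul(Add(-812, -627), -342)) = Mul(Rational(1, 9), Mul(-1439, -342)) = Mul(Rational(1, 9), 492138) = 54682)
Function('q')(h, s) = Mul(Rational(1, 2), Pow(s, -1), Add(-1727, h)) (Function('q')(h, s) = Mul(Add(-1727, h), Pow(Mul(2, s), -1)) = Mul(Add(-1727, h), Mul(Rational(1, 2), Pow(s, -1))) = Mul(Rational(1, 2), Pow(s, -1), Add(-1727, h)))
Mul(Add(1181353, Function('q')(1611, 764)), Pow(Add(M, 1482795), -1)) = Mul(Add(1181353, Mul(Rational(1, 2), Pow(764, -1), Add(-1727, 1611))), Pow(Add(54682, 1482795), -1)) = Mul(Add(1181353, Mul(Rational(1, 2), Rational(1, 764), -116)), Pow(1537477, -1)) = Mul(Add(1181353, Rational(-29, 382)), Rational(1, 1537477)) = Mul(Rational(451276817, 382), Rational(1, 1537477)) = Rational(451276817, 587316214)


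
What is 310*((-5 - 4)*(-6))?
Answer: 16740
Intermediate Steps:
310*((-5 - 4)*(-6)) = 310*(-9*(-6)) = 310*54 = 16740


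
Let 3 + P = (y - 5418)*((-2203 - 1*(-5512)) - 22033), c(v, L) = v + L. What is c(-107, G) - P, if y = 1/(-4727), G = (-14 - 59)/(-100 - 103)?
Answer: -3356771166673/33089 ≈ -1.0145e+8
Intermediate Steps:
G = 73/203 (G = -73/(-203) = -73*(-1/203) = 73/203 ≈ 0.35961)
y = -1/4727 ≈ -0.00021155
c(v, L) = L + v
P = 479538234007/4727 (P = -3 + (-1/4727 - 5418)*((-2203 - 1*(-5512)) - 22033) = -3 - 25610887*((-2203 + 5512) - 22033)/4727 = -3 - 25610887*(3309 - 22033)/4727 = -3 - 25610887/4727*(-18724) = -3 + 479538248188/4727 = 479538234007/4727 ≈ 1.0145e+8)
c(-107, G) - P = (73/203 - 107) - 1*479538234007/4727 = -21648/203 - 479538234007/4727 = -3356771166673/33089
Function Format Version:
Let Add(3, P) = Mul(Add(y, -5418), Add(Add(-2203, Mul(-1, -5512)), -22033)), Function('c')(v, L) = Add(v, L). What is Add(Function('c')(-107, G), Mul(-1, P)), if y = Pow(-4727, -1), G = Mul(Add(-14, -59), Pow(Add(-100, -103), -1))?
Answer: Rational(-3356771166673, 33089) ≈ -1.0145e+8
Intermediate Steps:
G = Rational(73, 203) (G = Mul(-73, Pow(-203, -1)) = Mul(-73, Rational(-1, 203)) = Rational(73, 203) ≈ 0.35961)
y = Rational(-1, 4727) ≈ -0.00021155
Function('c')(v, L) = Add(L, v)
P = Rational(479538234007, 4727) (P = Add(-3, Mul(Add(Rational(-1, 4727), -5418), Add(Add(-2203, Mul(-1, -5512)), -22033))) = Add(-3, Mul(Rational(-25610887, 4727), Add(Add(-2203, 5512), -22033))) = Add(-3, Mul(Rational(-25610887, 4727), Add(3309, -22033))) = Add(-3, Mul(Rational(-25610887, 4727), -18724)) = Add(-3, Rational(479538248188, 4727)) = Rational(479538234007, 4727) ≈ 1.0145e+8)
Add(Function('c')(-107, G), Mul(-1, P)) = Add(Add(Rational(73, 203), -107), Mul(-1, Rational(479538234007, 4727))) = Add(Rational(-21648, 203), Rational(-479538234007, 4727)) = Rational(-3356771166673, 33089)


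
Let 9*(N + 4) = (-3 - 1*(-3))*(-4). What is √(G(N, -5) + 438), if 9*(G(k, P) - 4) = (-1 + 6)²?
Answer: √4003/3 ≈ 21.090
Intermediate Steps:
N = -4 (N = -4 + ((-3 - 1*(-3))*(-4))/9 = -4 + ((-3 + 3)*(-4))/9 = -4 + (0*(-4))/9 = -4 + (⅑)*0 = -4 + 0 = -4)
G(k, P) = 61/9 (G(k, P) = 4 + (-1 + 6)²/9 = 4 + (⅑)*5² = 4 + (⅑)*25 = 4 + 25/9 = 61/9)
√(G(N, -5) + 438) = √(61/9 + 438) = √(4003/9) = √4003/3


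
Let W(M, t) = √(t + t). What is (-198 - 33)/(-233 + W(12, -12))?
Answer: 7689/7759 + 66*I*√6/7759 ≈ 0.99098 + 0.020836*I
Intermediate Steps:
W(M, t) = √2*√t (W(M, t) = √(2*t) = √2*√t)
(-198 - 33)/(-233 + W(12, -12)) = (-198 - 33)/(-233 + √2*√(-12)) = -231/(-233 + √2*(2*I*√3)) = -231/(-233 + 2*I*√6)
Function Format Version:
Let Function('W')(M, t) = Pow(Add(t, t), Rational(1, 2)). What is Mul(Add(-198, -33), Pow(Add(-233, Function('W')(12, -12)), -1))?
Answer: Add(Rational(7689, 7759), Mul(Rational(66, 7759), I, Pow(6, Rational(1, 2)))) ≈ Add(0.99098, Mul(0.020836, I))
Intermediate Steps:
Function('W')(M, t) = Mul(Pow(2, Rational(1, 2)), Pow(t, Rational(1, 2))) (Function('W')(M, t) = Pow(Mul(2, t), Rational(1, 2)) = Mul(Pow(2, Rational(1, 2)), Pow(t, Rational(1, 2))))
Mul(Add(-198, -33), Pow(Add(-233, Function('W')(12, -12)), -1)) = Mul(Add(-198, -33), Pow(Add(-233, Mul(Pow(2, Rational(1, 2)), Pow(-12, Rational(1, 2)))), -1)) = Mul(-231, Pow(Add(-233, Mul(Pow(2, Rational(1, 2)), Mul(2, I, Pow(3, Rational(1, 2))))), -1)) = Mul(-231, Pow(Add(-233, Mul(2, I, Pow(6, Rational(1, 2)))), -1))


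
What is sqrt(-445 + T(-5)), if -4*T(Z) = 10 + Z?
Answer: I*sqrt(1785)/2 ≈ 21.125*I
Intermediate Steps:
T(Z) = -5/2 - Z/4 (T(Z) = -(10 + Z)/4 = -5/2 - Z/4)
sqrt(-445 + T(-5)) = sqrt(-445 + (-5/2 - 1/4*(-5))) = sqrt(-445 + (-5/2 + 5/4)) = sqrt(-445 - 5/4) = sqrt(-1785/4) = I*sqrt(1785)/2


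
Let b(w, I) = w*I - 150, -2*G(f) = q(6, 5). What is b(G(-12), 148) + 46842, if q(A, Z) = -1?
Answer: 46766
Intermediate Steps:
G(f) = 1/2 (G(f) = -1/2*(-1) = 1/2)
b(w, I) = -150 + I*w (b(w, I) = I*w - 150 = -150 + I*w)
b(G(-12), 148) + 46842 = (-150 + 148*(1/2)) + 46842 = (-150 + 74) + 46842 = -76 + 46842 = 46766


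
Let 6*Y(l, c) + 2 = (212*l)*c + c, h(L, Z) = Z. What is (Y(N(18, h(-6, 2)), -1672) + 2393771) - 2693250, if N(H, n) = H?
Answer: -1363150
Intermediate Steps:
Y(l, c) = -⅓ + c/6 + 106*c*l/3 (Y(l, c) = -⅓ + ((212*l)*c + c)/6 = -⅓ + (212*c*l + c)/6 = -⅓ + (c + 212*c*l)/6 = -⅓ + (c/6 + 106*c*l/3) = -⅓ + c/6 + 106*c*l/3)
(Y(N(18, h(-6, 2)), -1672) + 2393771) - 2693250 = ((-⅓ + (⅙)*(-1672) + (106/3)*(-1672)*18) + 2393771) - 2693250 = ((-⅓ - 836/3 - 1063392) + 2393771) - 2693250 = (-1063671 + 2393771) - 2693250 = 1330100 - 2693250 = -1363150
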